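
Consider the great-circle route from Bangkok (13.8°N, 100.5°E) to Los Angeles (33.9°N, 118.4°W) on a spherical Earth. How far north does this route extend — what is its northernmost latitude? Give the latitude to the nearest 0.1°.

≈ 54.4°N

The great circle lies in the plane with unit normal n̂ = (p₁ × p₂)/|p₁ × p₂|.
Here n̂_z ≈ +0.582; the vertex latitude is φ_max = arccos|n̂_z| ≈ 54.4°.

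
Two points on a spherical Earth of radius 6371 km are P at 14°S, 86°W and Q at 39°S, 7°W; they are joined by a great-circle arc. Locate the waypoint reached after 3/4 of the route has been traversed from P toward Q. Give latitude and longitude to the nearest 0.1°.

From cos δ = sin φ₁ sin φ₂ + cos φ₁ cos φ₂ cos Δλ, the central angle is δ ≈ 1.270 rad (72.8°).
Interpolate at f = 3/4 with slerp weights a = sin((1−f)δ)/sin δ ≈ 0.327, b = sin(fδ)/sin δ ≈ 0.853.
p = a·p₁ + b·p₂ ≈ (0.680, -0.397, -0.616); φ = arcsin(p_z) ≈ -38.03°, λ = atan2(p_y, p_x) ≈ -30.28°.

≈ 38.0°S, 30.3°W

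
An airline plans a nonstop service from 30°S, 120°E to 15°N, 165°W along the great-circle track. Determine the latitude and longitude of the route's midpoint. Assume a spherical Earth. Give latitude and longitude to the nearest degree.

Convert each endpoint to a unit vector on the sphere (x = cos φ cos λ, y = cos φ sin λ, z = sin φ).
The central angle between the endpoints is δ = arccos(p₁·p₂) ≈ 1.484 rad (85.0°).
Interpolate at f = 1/2 with slerp weights a = sin((1−f)δ)/sin δ ≈ 0.678, b = sin(fδ)/sin δ ≈ 0.678.
p = a·p₁ + b·p₂ ≈ (-0.926, 0.339, -0.164); φ = arcsin(p_z) ≈ -9.41°, λ = atan2(p_y, p_x) ≈ 159.90°.

≈ 9°S, 160°E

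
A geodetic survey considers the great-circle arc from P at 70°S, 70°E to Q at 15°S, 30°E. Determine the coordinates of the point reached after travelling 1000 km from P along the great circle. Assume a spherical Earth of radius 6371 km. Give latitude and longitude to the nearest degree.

≈ 63°S, 56°E

Convert each endpoint to a unit vector on the sphere (x = cos φ cos λ, y = cos φ sin λ, z = sin φ).
The central angle between the endpoints is δ = arccos(p₁·p₂) ≈ 1.051 rad (60.2°). The total great-circle distance is δ·R ≈ 1.051 × 6371 ≈ 6699 km, so the target fraction is f = 1000/6699 ≈ 0.149.
Interpolate at f ≈ 0.149 with slerp weights a = sin((1−f)δ)/sin δ ≈ 0.898, b = sin(fδ)/sin δ ≈ 0.180.
p = a·p₁ + b·p₂ ≈ (0.256, 0.376, -0.891); φ = arcsin(p_z) ≈ -62.97°, λ = atan2(p_y, p_x) ≈ 55.76°.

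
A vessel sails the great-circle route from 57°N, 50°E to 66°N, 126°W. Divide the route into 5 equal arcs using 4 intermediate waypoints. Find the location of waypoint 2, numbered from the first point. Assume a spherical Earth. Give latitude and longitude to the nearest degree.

≈ 80°N, 46°E

Convert each endpoint to a unit vector on the sphere (x = cos φ cos λ, y = cos φ sin λ, z = sin φ).
The central angle between the endpoints is δ = arccos(p₁·p₂) ≈ 0.994 rad (57.0°).
Interpolate at f = 2/5 with slerp weights a = sin((1−f)δ)/sin δ ≈ 0.670, b = sin(fδ)/sin δ ≈ 0.462.
p = a·p₁ + b·p₂ ≈ (0.124, 0.128, 0.984); φ = arcsin(p_z) ≈ 79.75°, λ = atan2(p_y, p_x) ≈ 45.78°.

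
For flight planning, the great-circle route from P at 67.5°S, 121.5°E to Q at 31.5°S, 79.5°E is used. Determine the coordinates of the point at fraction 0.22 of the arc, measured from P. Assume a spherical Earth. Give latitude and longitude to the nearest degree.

The haversine formula gives a central angle δ ≈ 0.759 rad (43.5°) between the endpoints.
Interpolate at f = 0.22 with slerp weights a = sin((1−f)δ)/sin δ ≈ 0.811, b = sin(fδ)/sin δ ≈ 0.242.
p = a·p₁ + b·p₂ ≈ (-0.125, 0.467, -0.875); φ = arcsin(p_z) ≈ -61.09°, λ = atan2(p_y, p_x) ≈ 104.94°.

≈ 61°S, 105°E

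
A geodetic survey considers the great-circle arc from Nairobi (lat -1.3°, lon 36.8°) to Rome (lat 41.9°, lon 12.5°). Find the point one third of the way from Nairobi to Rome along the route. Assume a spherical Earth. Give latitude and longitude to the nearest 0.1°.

Write both endpoints as unit vectors p₁, p₂ with components (cos φ cos λ, cos φ sin λ, sin φ).
The central angle between the endpoints is δ = arccos(p₁·p₂) ≈ 0.846 rad (48.5°).
Interpolate at f = 1/3 with slerp weights a = sin((1−f)δ)/sin δ ≈ 0.714, b = sin(fδ)/sin δ ≈ 0.372.
p = a·p₁ + b·p₂ ≈ (0.842, 0.488, 0.232); φ = arcsin(p_z) ≈ 13.42°, λ = atan2(p_y, p_x) ≈ 30.08°.

≈ lat 13.4°, lon 30.1°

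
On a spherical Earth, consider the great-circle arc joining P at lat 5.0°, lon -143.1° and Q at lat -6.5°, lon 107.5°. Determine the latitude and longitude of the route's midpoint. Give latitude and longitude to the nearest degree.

Convert each endpoint to a unit vector on the sphere (x = cos φ cos λ, y = cos φ sin λ, z = sin φ).
The central angle between the endpoints is δ = arccos(p₁·p₂) ≈ 1.916 rad (109.8°).
Interpolate at f = 1/2 with slerp weights a = sin((1−f)δ)/sin δ ≈ 0.869, b = sin(fδ)/sin δ ≈ 0.869.
p = a·p₁ + b·p₂ ≈ (-0.952, 0.304, -0.023); φ = arcsin(p_z) ≈ -1.30°, λ = atan2(p_y, p_x) ≈ 162.31°.

≈ lat -1°, lon 162°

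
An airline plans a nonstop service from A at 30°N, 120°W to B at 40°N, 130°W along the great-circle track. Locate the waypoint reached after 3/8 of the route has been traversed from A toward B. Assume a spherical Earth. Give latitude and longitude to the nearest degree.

≈ 34°N, 123°W

Write both endpoints as unit vectors p₁, p₂ with components (cos φ cos λ, cos φ sin λ, sin φ).
The central angle between the endpoints is δ = arccos(p₁·p₂) ≈ 0.225 rad (12.9°).
Interpolate at f = 3/8 with slerp weights a = sin((1−f)δ)/sin δ ≈ 0.628, b = sin(fδ)/sin δ ≈ 0.378.
p = a·p₁ + b·p₂ ≈ (-0.458, -0.693, 0.557); φ = arcsin(p_z) ≈ 33.84°, λ = atan2(p_y, p_x) ≈ -123.47°.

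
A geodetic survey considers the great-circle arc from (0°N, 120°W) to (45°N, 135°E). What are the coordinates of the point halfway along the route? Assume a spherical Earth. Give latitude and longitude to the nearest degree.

≈ (34°N, 160°W)

Write both endpoints as unit vectors p₁, p₂ with components (cos φ cos λ, cos φ sin λ, sin φ).
The central angle between the endpoints is δ = arccos(p₁·p₂) ≈ 1.755 rad (100.5°).
Interpolate at f = 1/2 with slerp weights a = sin((1−f)δ)/sin δ ≈ 0.782, b = sin(fδ)/sin δ ≈ 0.782.
p = a·p₁ + b·p₂ ≈ (-0.782, -0.286, 0.553); φ = arcsin(p_z) ≈ 33.59°, λ = atan2(p_y, p_x) ≈ -159.90°.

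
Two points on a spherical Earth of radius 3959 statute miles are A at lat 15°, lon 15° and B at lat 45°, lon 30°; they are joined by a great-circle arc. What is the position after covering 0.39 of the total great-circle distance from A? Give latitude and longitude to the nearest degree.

The haversine formula gives a central angle δ ≈ 0.568 rad (32.6°) between the endpoints.
Interpolate at f = 0.39 with slerp weights a = sin((1−f)δ)/sin δ ≈ 0.631, b = sin(fδ)/sin δ ≈ 0.408.
p = a·p₁ + b·p₂ ≈ (0.839, 0.302, 0.452); φ = arcsin(p_z) ≈ 26.89°, λ = atan2(p_y, p_x) ≈ 19.81°.

≈ lat 27°, lon 20°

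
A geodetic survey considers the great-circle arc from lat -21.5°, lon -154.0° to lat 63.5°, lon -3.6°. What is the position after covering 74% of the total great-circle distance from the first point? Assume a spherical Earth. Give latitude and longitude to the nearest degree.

Write both endpoints as unit vectors p₁, p₂ with components (cos φ cos λ, cos φ sin λ, sin φ).
The central angle between the endpoints is δ = arccos(p₁·p₂) ≈ 2.331 rad (133.5°).
Interpolate at f = 0.74 with slerp weights a = sin((1−f)δ)/sin δ ≈ 0.786, b = sin(fδ)/sin δ ≈ 1.363.
p = a·p₁ + b·p₂ ≈ (-0.050, -0.359, 0.932); φ = arcsin(p_z) ≈ 68.76°, λ = atan2(p_y, p_x) ≈ -97.95°.

≈ lat 69°, lon -98°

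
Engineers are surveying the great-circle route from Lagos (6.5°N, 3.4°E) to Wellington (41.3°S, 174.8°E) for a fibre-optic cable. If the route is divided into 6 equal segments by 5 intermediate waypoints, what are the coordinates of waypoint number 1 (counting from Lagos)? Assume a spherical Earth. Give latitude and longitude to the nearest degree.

From cos δ = sin φ₁ sin φ₂ + cos φ₁ cos φ₂ cos Δλ, the central angle is δ ≈ 2.520 rad (144.4°).
Interpolate at f = 1/6 with slerp weights a = sin((1−f)δ)/sin δ ≈ 1.482, b = sin(fδ)/sin δ ≈ 0.700.
p = a·p₁ + b·p₂ ≈ (0.946, 0.135, -0.294); φ = arcsin(p_z) ≈ -17.10°, λ = atan2(p_y, p_x) ≈ 8.12°.

≈ 17°S, 8°E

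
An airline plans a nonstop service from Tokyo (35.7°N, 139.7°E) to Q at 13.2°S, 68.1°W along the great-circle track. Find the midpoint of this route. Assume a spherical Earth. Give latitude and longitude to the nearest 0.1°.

Convert each endpoint to a unit vector on the sphere (x = cos φ cos λ, y = cos φ sin λ, z = sin φ).
The central angle between the endpoints is δ = arccos(p₁·p₂) ≈ 2.555 rad (146.4°).
Interpolate at f = 1/2 with slerp weights a = sin((1−f)δ)/sin δ ≈ 1.728, b = sin(fδ)/sin δ ≈ 1.728.
p = a·p₁ + b·p₂ ≈ (-0.443, -0.653, 0.614); φ = arcsin(p_z) ≈ 37.87°, λ = atan2(p_y, p_x) ≈ -124.13°.

≈ 37.9°N, 124.1°W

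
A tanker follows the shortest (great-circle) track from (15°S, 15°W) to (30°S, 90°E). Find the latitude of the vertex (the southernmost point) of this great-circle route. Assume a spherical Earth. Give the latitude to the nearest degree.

≈ 36°S

The great circle lies in the plane with unit normal n̂ = (p₁ × p₂)/|p₁ × p₂|.
Here n̂_z ≈ +0.811; the vertex latitude is φ_max = arccos|n̂_z| ≈ 35.8°.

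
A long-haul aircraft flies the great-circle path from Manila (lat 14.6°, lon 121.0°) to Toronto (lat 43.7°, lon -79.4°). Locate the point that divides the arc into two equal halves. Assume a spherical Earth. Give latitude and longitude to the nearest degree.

≈ lat 68°, lon 162°

The haversine formula gives a central angle δ ≈ 2.073 rad (118.8°) between the endpoints.
Interpolate at f = 1/2 with slerp weights a = sin((1−f)δ)/sin δ ≈ 0.982, b = sin(fδ)/sin δ ≈ 0.982.
p = a·p₁ + b·p₂ ≈ (-0.359, 0.117, 0.926); φ = arcsin(p_z) ≈ 67.83°, λ = atan2(p_y, p_x) ≈ 161.98°.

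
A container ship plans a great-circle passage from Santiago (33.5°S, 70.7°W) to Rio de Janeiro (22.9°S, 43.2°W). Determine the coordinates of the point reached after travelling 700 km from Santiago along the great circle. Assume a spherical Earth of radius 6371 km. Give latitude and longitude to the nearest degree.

≈ (32°S, 64°W)

Convert each endpoint to a unit vector on the sphere (x = cos φ cos λ, y = cos φ sin λ, z = sin φ).
The central angle between the endpoints is δ = arccos(p₁·p₂) ≈ 0.460 rad (26.3°). The total great-circle distance is δ·R ≈ 0.460 × 6371 ≈ 2929 km, so the target fraction is f = 700/2929 ≈ 0.239.
Interpolate at f ≈ 0.239 with slerp weights a = sin((1−f)δ)/sin δ ≈ 0.773, b = sin(fδ)/sin δ ≈ 0.247.
p = a·p₁ + b·p₂ ≈ (0.379, -0.764, -0.523); φ = arcsin(p_z) ≈ -31.50°, λ = atan2(p_y, p_x) ≈ -63.62°.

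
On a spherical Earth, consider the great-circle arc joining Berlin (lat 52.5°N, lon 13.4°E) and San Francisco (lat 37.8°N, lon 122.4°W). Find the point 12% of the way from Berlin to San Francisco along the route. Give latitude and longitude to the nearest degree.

≈ lat 60°N, lon 2°E

From cos δ = sin φ₁ sin φ₂ + cos φ₁ cos φ₂ cos Δλ, the central angle is δ ≈ 1.429 rad (81.9°).
Interpolate at f = 0.12 with slerp weights a = sin((1−f)δ)/sin δ ≈ 0.961, b = sin(fδ)/sin δ ≈ 0.172.
p = a·p₁ + b·p₂ ≈ (0.496, 0.021, 0.868); φ = arcsin(p_z) ≈ 60.23°, λ = atan2(p_y, p_x) ≈ 2.38°.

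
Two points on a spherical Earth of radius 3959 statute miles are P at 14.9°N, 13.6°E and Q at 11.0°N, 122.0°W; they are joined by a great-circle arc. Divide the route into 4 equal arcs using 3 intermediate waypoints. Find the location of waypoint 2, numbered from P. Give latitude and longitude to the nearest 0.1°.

≈ 31.3°N, 55.3°W

Write both endpoints as unit vectors p₁, p₂ with components (cos φ cos λ, cos φ sin λ, sin φ).
The central angle between the endpoints is δ = arccos(p₁·p₂) ≈ 2.251 rad (129.0°).
Interpolate at f = 2/4 with slerp weights a = sin((1−f)δ)/sin δ ≈ 1.160, b = sin(fδ)/sin δ ≈ 1.160.
p = a·p₁ + b·p₂ ≈ (0.486, -0.702, 0.520); φ = arcsin(p_z) ≈ 31.32°, λ = atan2(p_y, p_x) ≈ -55.30°.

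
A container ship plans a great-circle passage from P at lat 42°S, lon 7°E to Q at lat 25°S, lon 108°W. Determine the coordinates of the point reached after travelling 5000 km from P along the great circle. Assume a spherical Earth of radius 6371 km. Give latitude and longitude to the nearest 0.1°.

Write both endpoints as unit vectors p₁, p₂ with components (cos φ cos λ, cos φ sin λ, sin φ).
The central angle between the endpoints is δ = arccos(p₁·p₂) ≈ 1.573 rad (90.1°). The total great-circle distance is δ·R ≈ 1.573 × 6371 ≈ 10019 km, so the target fraction is f = 5000/10019 ≈ 0.499.
Interpolate at f ≈ 0.499 with slerp weights a = sin((1−f)δ)/sin δ ≈ 0.709, b = sin(fδ)/sin δ ≈ 0.707.
p = a·p₁ + b·p₂ ≈ (0.325, -0.545, -0.773); φ = arcsin(p_z) ≈ -50.62°, λ = atan2(p_y, p_x) ≈ -59.19°.

≈ lat 50.6°S, lon 59.2°W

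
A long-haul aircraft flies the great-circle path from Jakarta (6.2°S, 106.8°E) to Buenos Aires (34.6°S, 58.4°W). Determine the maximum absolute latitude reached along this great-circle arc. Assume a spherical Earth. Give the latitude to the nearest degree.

≈ 72°S

The great circle lies in the plane with unit normal n̂ = (p₁ × p₂)/|p₁ × p₂|.
Here n̂_z ≈ -0.306; the vertex latitude is φ_max = arccos|n̂_z| ≈ 72.2°.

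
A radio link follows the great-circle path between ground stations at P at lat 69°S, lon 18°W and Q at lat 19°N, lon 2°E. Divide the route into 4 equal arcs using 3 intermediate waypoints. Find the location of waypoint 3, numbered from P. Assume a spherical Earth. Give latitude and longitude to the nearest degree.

≈ lat 3°S, lon 1°W

Write both endpoints as unit vectors p₁, p₂ with components (cos φ cos λ, cos φ sin λ, sin φ).
The central angle between the endpoints is δ = arccos(p₁·p₂) ≈ 1.556 rad (89.2°).
Interpolate at f = 3/4 with slerp weights a = sin((1−f)δ)/sin δ ≈ 0.379, b = sin(fδ)/sin δ ≈ 0.920.
p = a·p₁ + b·p₂ ≈ (0.998, -0.012, -0.055); φ = arcsin(p_z) ≈ -3.14°, λ = atan2(p_y, p_x) ≈ -0.67°.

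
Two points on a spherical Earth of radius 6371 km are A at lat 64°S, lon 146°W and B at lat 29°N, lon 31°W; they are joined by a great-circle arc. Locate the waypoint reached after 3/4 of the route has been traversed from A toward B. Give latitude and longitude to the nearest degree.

The haversine formula gives a central angle δ ≈ 2.212 rad (126.7°) between the endpoints.
Interpolate at f = 3/4 with slerp weights a = sin((1−f)δ)/sin δ ≈ 0.655, b = sin(fδ)/sin δ ≈ 1.243.
p = a·p₁ + b·p₂ ≈ (0.694, -0.720, 0.014); φ = arcsin(p_z) ≈ 0.78°, λ = atan2(p_y, p_x) ≈ -46.09°.

≈ lat 1°N, lon 46°W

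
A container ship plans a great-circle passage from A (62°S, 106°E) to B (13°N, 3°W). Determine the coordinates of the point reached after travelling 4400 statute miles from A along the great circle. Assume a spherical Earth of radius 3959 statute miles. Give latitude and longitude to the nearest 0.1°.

From cos δ = sin φ₁ sin φ₂ + cos φ₁ cos φ₂ cos Δλ, the central angle is δ ≈ 1.926 rad (110.3°). The total great-circle distance is δ·R ≈ 1.926 × 3959 ≈ 7624 mi, so the target fraction is f = 4400/7624 ≈ 0.577.
Interpolate at f ≈ 0.577 with slerp weights a = sin((1−f)δ)/sin δ ≈ 0.776, b = sin(fδ)/sin δ ≈ 0.956.
p = a·p₁ + b·p₂ ≈ (0.830, 0.301, -0.470); φ = arcsin(p_z) ≈ -28.02°, λ = atan2(p_y, p_x) ≈ 19.96°.

≈ (28.0°S, 20.0°E)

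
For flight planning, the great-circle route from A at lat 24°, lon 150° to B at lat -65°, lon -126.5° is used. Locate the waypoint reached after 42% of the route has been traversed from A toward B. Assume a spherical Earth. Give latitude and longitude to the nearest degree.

From cos δ = sin φ₁ sin φ₂ + cos φ₁ cos φ₂ cos Δλ, the central angle is δ ≈ 1.902 rad (109.0°).
Interpolate at f = 0.42 with slerp weights a = sin((1−f)δ)/sin δ ≈ 0.944, b = sin(fδ)/sin δ ≈ 0.758.
p = a·p₁ + b·p₂ ≈ (-0.937, 0.174, -0.303); φ = arcsin(p_z) ≈ -17.62°, λ = atan2(p_y, p_x) ≈ 169.50°.

≈ lat -18°, lon 169°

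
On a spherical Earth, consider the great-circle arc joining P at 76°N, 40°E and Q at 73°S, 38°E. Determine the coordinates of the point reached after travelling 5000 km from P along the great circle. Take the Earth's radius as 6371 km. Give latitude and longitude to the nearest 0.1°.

Convert each endpoint to a unit vector on the sphere (x = cos φ cos λ, y = cos φ sin λ, z = sin φ).
The central angle between the endpoints is δ = arccos(p₁·p₂) ≈ 2.601 rad (149.0°). The total great-circle distance is δ·R ≈ 2.601 × 6371 ≈ 16569 km, so the target fraction is f = 5000/16569 ≈ 0.302.
Interpolate at f ≈ 0.302 with slerp weights a = sin((1−f)δ)/sin δ ≈ 1.884, b = sin(fδ)/sin δ ≈ 1.372.
p = a·p₁ + b·p₂ ≈ (0.665, 0.540, 0.516); φ = arcsin(p_z) ≈ 31.04°, λ = atan2(p_y, p_x) ≈ 39.06°.

≈ 31.0°N, 39.1°E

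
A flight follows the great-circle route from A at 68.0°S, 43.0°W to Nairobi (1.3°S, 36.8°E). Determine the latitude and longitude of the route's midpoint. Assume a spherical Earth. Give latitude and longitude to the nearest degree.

≈ 40°S, 18°E

The haversine formula gives a central angle δ ≈ 1.483 rad (85.0°) between the endpoints.
Interpolate at f = 1/2 with slerp weights a = sin((1−f)δ)/sin δ ≈ 0.678, b = sin(fδ)/sin δ ≈ 0.678.
p = a·p₁ + b·p₂ ≈ (0.729, 0.233, -0.644); φ = arcsin(p_z) ≈ -40.10°, λ = atan2(p_y, p_x) ≈ 17.72°.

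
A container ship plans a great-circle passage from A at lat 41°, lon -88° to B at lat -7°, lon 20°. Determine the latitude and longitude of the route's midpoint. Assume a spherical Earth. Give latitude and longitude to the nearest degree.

Convert each endpoint to a unit vector on the sphere (x = cos φ cos λ, y = cos φ sin λ, z = sin φ).
The central angle between the endpoints is δ = arccos(p₁·p₂) ≈ 1.887 rad (108.1°).
Interpolate at f = 1/2 with slerp weights a = sin((1−f)δ)/sin δ ≈ 0.852, b = sin(fδ)/sin δ ≈ 0.852.
p = a·p₁ + b·p₂ ≈ (0.817, -0.353, 0.455); φ = arcsin(p_z) ≈ 27.08°, λ = atan2(p_y, p_x) ≈ -23.39°.

≈ lat 27°, lon -23°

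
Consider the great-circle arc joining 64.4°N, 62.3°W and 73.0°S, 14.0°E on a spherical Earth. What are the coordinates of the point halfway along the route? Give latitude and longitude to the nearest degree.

≈ 5°S, 33°W

The haversine formula gives a central angle δ ≈ 2.554 rad (146.4°) between the endpoints.
Interpolate at f = 1/2 with slerp weights a = sin((1−f)δ)/sin δ ≈ 1.728, b = sin(fδ)/sin δ ≈ 1.728.
p = a·p₁ + b·p₂ ≈ (0.837, -0.539, -0.094); φ = arcsin(p_z) ≈ -5.40°, λ = atan2(p_y, p_x) ≈ -32.76°.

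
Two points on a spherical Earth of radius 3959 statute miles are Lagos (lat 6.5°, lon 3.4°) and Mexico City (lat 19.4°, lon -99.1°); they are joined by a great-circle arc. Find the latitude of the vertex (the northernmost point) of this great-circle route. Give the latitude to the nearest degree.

The great circle lies in the plane with unit normal n̂ = (p₁ × p₂)/|p₁ × p₂|.
Here n̂_z ≈ -0.928; the vertex latitude is φ_max = arccos|n̂_z| ≈ 21.9°.

≈ 22°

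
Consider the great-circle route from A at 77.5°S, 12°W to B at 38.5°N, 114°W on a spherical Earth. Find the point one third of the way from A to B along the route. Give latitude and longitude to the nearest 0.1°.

≈ 45.6°S, 90.8°W

Convert each endpoint to a unit vector on the sphere (x = cos φ cos λ, y = cos φ sin λ, z = sin φ).
The central angle between the endpoints is δ = arccos(p₁·p₂) ≈ 2.269 rad (130.0°).
Interpolate at f = 1/3 with slerp weights a = sin((1−f)δ)/sin δ ≈ 1.303, b = sin(fδ)/sin δ ≈ 0.896.
p = a·p₁ + b·p₂ ≈ (-0.009, -0.699, -0.715); φ = arcsin(p_z) ≈ -45.62°, λ = atan2(p_y, p_x) ≈ -90.76°.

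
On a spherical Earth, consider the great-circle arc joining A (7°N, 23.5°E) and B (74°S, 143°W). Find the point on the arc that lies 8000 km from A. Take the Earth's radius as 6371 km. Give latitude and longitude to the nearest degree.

≈ (65°S, 15°E)

Write both endpoints as unit vectors p₁, p₂ with components (cos φ cos λ, cos φ sin λ, sin φ).
The central angle between the endpoints is δ = arccos(p₁·p₂) ≈ 1.964 rad (112.5°). The total great-circle distance is δ·R ≈ 1.964 × 6371 ≈ 12513 km, so the target fraction is f = 8000/12513 ≈ 0.639.
Interpolate at f ≈ 0.639 with slerp weights a = sin((1−f)δ)/sin δ ≈ 0.704, b = sin(fδ)/sin δ ≈ 1.029.
p = a·p₁ + b·p₂ ≈ (0.415, 0.108, -0.904); φ = arcsin(p_z) ≈ -64.64°, λ = atan2(p_y, p_x) ≈ 14.60°.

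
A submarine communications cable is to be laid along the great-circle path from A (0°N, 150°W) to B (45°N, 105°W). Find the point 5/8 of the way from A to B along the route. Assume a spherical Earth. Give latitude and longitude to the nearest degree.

≈ (30°N, 126°W)

The haversine formula gives a central angle δ ≈ 1.047 rad (60.0°) between the endpoints.
Interpolate at f = 5/8 with slerp weights a = sin((1−f)δ)/sin δ ≈ 0.442, b = sin(fδ)/sin δ ≈ 0.703.
p = a·p₁ + b·p₂ ≈ (-0.511, -0.701, 0.497); φ = arcsin(p_z) ≈ 29.81°, λ = atan2(p_y, p_x) ≈ -126.11°.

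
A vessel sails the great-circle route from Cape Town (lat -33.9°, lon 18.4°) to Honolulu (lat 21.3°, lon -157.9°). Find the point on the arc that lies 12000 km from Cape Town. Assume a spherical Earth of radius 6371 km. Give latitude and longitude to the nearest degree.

≈ lat -36°, lon -143°

Convert each endpoint to a unit vector on the sphere (x = cos φ cos λ, y = cos φ sin λ, z = sin φ).
The central angle between the endpoints is δ = arccos(p₁·p₂) ≈ 2.914 rad (167.0°). The total great-circle distance is δ·R ≈ 2.914 × 6371 ≈ 18568 km, so the target fraction is f = 12000/18568 ≈ 0.646.
Interpolate at f ≈ 0.646 with slerp weights a = sin((1−f)δ)/sin δ ≈ 3.808, b = sin(fδ)/sin δ ≈ 4.224.
p = a·p₁ + b·p₂ ≈ (-0.647, -0.483, -0.589); φ = arcsin(p_z) ≈ -36.12°, λ = atan2(p_y, p_x) ≈ -143.27°.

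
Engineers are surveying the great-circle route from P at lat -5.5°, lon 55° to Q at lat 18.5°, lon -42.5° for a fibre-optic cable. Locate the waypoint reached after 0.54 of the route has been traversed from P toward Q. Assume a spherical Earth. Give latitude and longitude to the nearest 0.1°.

≈ lat 10.9°, lon 4.0°

Convert each endpoint to a unit vector on the sphere (x = cos φ cos λ, y = cos φ sin λ, z = sin φ).
The central angle between the endpoints is δ = arccos(p₁·p₂) ≈ 1.725 rad (98.8°).
Interpolate at f = 0.54 with slerp weights a = sin((1−f)δ)/sin δ ≈ 0.721, b = sin(fδ)/sin δ ≈ 0.812.
p = a·p₁ + b·p₂ ≈ (0.980, 0.068, 0.189); φ = arcsin(p_z) ≈ 10.87°, λ = atan2(p_y, p_x) ≈ 3.96°.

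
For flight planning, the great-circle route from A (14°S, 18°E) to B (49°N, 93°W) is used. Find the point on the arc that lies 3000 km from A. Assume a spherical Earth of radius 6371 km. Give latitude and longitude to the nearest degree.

Write both endpoints as unit vectors p₁, p₂ with components (cos φ cos λ, cos φ sin λ, sin φ).
The central angle between the endpoints is δ = arccos(p₁·p₂) ≈ 1.994 rad (114.2°). The total great-circle distance is δ·R ≈ 1.994 × 6371 ≈ 12704 km, so the target fraction is f = 3000/12704 ≈ 0.236.
Interpolate at f ≈ 0.236 with slerp weights a = sin((1−f)δ)/sin δ ≈ 1.096, b = sin(fδ)/sin δ ≈ 0.498.
p = a·p₁ + b·p₂ ≈ (0.994, 0.002, 0.110); φ = arcsin(p_z) ≈ 6.34°, λ = atan2(p_y, p_x) ≈ 0.14°.

≈ (6°N, 0°E)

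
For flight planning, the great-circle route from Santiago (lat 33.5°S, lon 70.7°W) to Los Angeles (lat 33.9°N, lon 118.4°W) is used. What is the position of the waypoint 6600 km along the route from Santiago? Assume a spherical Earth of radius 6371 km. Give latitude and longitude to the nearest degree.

Write both endpoints as unit vectors p₁, p₂ with components (cos φ cos λ, cos φ sin λ, sin φ).
The central angle between the endpoints is δ = arccos(p₁·p₂) ≈ 1.412 rad (80.9°). The total great-circle distance is δ·R ≈ 1.412 × 6371 ≈ 8997 km, so the target fraction is f = 6600/8997 ≈ 0.734.
Interpolate at f ≈ 0.734 with slerp weights a = sin((1−f)δ)/sin δ ≈ 0.372, b = sin(fδ)/sin δ ≈ 0.871.
p = a·p₁ + b·p₂ ≈ (-0.241, -0.929, 0.281); φ = arcsin(p_z) ≈ 16.30°, λ = atan2(p_y, p_x) ≈ -104.57°.

≈ lat 16°N, lon 105°W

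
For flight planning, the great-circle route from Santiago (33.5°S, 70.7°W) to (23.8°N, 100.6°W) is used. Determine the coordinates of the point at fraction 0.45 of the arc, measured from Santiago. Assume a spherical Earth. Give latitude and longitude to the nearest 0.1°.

From cos δ = sin φ₁ sin φ₂ + cos φ₁ cos φ₂ cos Δλ, the central angle is δ ≈ 1.117 rad (64.0°).
Interpolate at f = 0.45 with slerp weights a = sin((1−f)δ)/sin δ ≈ 0.641, b = sin(fδ)/sin δ ≈ 0.536.
p = a·p₁ + b·p₂ ≈ (0.087, -0.987, -0.138); φ = arcsin(p_z) ≈ -7.91°, λ = atan2(p_y, p_x) ≈ -84.99°.

≈ (7.9°S, 85.0°W)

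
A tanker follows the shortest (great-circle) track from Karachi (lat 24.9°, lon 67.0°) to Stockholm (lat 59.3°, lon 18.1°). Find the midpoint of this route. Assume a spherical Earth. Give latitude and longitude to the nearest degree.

≈ lat 45°, lon 50°

Convert each endpoint to a unit vector on the sphere (x = cos φ cos λ, y = cos φ sin λ, z = sin φ).
The central angle between the endpoints is δ = arccos(p₁·p₂) ≈ 0.841 rad (48.2°).
Interpolate at f = 1/2 with slerp weights a = sin((1−f)δ)/sin δ ≈ 0.548, b = sin(fδ)/sin δ ≈ 0.548.
p = a·p₁ + b·p₂ ≈ (0.460, 0.544, 0.702); φ = arcsin(p_z) ≈ 44.56°, λ = atan2(p_y, p_x) ≈ 49.80°.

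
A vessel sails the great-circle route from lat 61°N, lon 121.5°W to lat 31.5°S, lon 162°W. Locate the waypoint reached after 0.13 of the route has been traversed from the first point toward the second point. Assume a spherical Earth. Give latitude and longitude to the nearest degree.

Write both endpoints as unit vectors p₁, p₂ with components (cos φ cos λ, cos φ sin λ, sin φ).
The central angle between the endpoints is δ = arccos(p₁·p₂) ≈ 1.714 rad (98.2°).
Interpolate at f = 0.13 with slerp weights a = sin((1−f)δ)/sin δ ≈ 1.007, b = sin(fδ)/sin δ ≈ 0.223.
p = a·p₁ + b·p₂ ≈ (-0.436, -0.475, 0.764); φ = arcsin(p_z) ≈ 49.84°, λ = atan2(p_y, p_x) ≈ -132.55°.

≈ lat 50°N, lon 133°W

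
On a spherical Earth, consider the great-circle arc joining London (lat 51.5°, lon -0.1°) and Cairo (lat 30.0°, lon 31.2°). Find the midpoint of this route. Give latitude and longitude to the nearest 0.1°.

≈ lat 41.8°, lon 18.2°

Write both endpoints as unit vectors p₁, p₂ with components (cos φ cos λ, cos φ sin λ, sin φ).
The central angle between the endpoints is δ = arccos(p₁·p₂) ≈ 0.551 rad (31.6°).
Interpolate at f = 1/2 with slerp weights a = sin((1−f)δ)/sin δ ≈ 0.520, b = sin(fδ)/sin δ ≈ 0.520.
p = a·p₁ + b·p₂ ≈ (0.708, 0.233, 0.666); φ = arcsin(p_z) ≈ 41.79°, λ = atan2(p_y, p_x) ≈ 18.17°.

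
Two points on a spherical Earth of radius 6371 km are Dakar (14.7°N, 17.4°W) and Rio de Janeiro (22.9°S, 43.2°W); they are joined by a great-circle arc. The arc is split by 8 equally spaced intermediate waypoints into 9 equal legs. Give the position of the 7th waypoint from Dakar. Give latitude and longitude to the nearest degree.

Write both endpoints as unit vectors p₁, p₂ with components (cos φ cos λ, cos φ sin λ, sin φ).
The central angle between the endpoints is δ = arccos(p₁·p₂) ≈ 0.791 rad (45.3°).
Interpolate at f = 7/9 with slerp weights a = sin((1−f)δ)/sin δ ≈ 0.246, b = sin(fδ)/sin δ ≈ 0.812.
p = a·p₁ + b·p₂ ≈ (0.772, -0.583, -0.253); φ = arcsin(p_z) ≈ -14.68°, λ = atan2(p_y, p_x) ≈ -37.06°.

≈ 15°S, 37°W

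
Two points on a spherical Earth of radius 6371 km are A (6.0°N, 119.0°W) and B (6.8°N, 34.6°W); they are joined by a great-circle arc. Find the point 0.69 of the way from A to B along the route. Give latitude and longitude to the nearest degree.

From cos δ = sin φ₁ sin φ₂ + cos φ₁ cos φ₂ cos Δλ, the central angle is δ ≈ 1.462 rad (83.8°).
Interpolate at f = 0.69 with slerp weights a = sin((1−f)δ)/sin δ ≈ 0.440, b = sin(fδ)/sin δ ≈ 0.851.
p = a·p₁ + b·p₂ ≈ (0.483, -0.863, 0.147); φ = arcsin(p_z) ≈ 8.44°, λ = atan2(p_y, p_x) ≈ -60.75°.

≈ (8°N, 61°W)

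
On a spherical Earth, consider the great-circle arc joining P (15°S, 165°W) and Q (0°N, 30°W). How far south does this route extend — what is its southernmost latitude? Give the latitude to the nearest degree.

The great circle lies in the plane with unit normal n̂ = (p₁ × p₂)/|p₁ × p₂|.
Here n̂_z ≈ +0.935; the vertex latitude is φ_max = arccos|n̂_z| ≈ 20.8°.
Check via Clairaut: cos φ_max = |cos φ₁| · sin C = cos(15.0°)·sin(104.5°) ≈ 0.935, again giving ≈ 20.8°.

≈ 21°S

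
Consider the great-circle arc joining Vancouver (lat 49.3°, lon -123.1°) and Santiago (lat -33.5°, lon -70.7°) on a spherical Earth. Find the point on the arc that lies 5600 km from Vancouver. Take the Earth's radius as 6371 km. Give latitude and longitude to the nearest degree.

Convert each endpoint to a unit vector on the sphere (x = cos φ cos λ, y = cos φ sin λ, z = sin φ).
The central angle between the endpoints is δ = arccos(p₁·p₂) ≈ 1.658 rad (95.0°). The total great-circle distance is δ·R ≈ 1.658 × 6371 ≈ 10560 km, so the target fraction is f = 5600/10560 ≈ 0.530.
Interpolate at f ≈ 0.530 with slerp weights a = sin((1−f)δ)/sin δ ≈ 0.705, b = sin(fδ)/sin δ ≈ 0.773.
p = a·p₁ + b·p₂ ≈ (-0.038, -0.993, 0.108); φ = arcsin(p_z) ≈ 6.19°, λ = atan2(p_y, p_x) ≈ -92.19°.

≈ lat 6°, lon -92°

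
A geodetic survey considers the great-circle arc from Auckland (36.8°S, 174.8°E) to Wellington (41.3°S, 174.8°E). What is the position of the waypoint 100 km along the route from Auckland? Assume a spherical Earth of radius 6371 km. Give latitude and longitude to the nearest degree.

≈ 38°S, 175°E

Convert each endpoint to a unit vector on the sphere (x = cos φ cos λ, y = cos φ sin λ, z = sin φ).
The central angle between the endpoints is δ = arccos(p₁·p₂) ≈ 0.079 rad (4.5°). The total great-circle distance is δ·R ≈ 0.079 × 6371 ≈ 500 km, so the target fraction is f = 100/500 ≈ 0.200.
Interpolate at f ≈ 0.200 with slerp weights a = sin((1−f)δ)/sin δ ≈ 0.800, b = sin(fδ)/sin δ ≈ 0.200.
p = a·p₁ + b·p₂ ≈ (-0.788, 0.072, -0.612); φ = arcsin(p_z) ≈ -37.70°, λ = atan2(p_y, p_x) ≈ 174.80°.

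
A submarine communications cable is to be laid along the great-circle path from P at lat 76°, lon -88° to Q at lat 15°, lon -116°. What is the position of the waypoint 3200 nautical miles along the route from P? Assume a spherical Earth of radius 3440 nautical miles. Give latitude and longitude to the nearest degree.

≈ lat 24°, lon -115°

From cos δ = sin φ₁ sin φ₂ + cos φ₁ cos φ₂ cos Δλ, the central angle is δ ≈ 1.096 rad (62.8°). The total great-circle distance is δ·R ≈ 1.096 × 3440 ≈ 3769 nmi, so the target fraction is f = 3200/3769 ≈ 0.849.
Interpolate at f ≈ 0.849 with slerp weights a = sin((1−f)δ)/sin δ ≈ 0.185, b = sin(fδ)/sin δ ≈ 0.902.
p = a·p₁ + b·p₂ ≈ (-0.380, -0.828, 0.413); φ = arcsin(p_z) ≈ 24.40°, λ = atan2(p_y, p_x) ≈ -114.68°.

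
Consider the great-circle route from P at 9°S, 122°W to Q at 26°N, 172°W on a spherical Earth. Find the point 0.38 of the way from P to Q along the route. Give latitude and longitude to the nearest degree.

≈ 5°N, 140°W

Write both endpoints as unit vectors p₁, p₂ with components (cos φ cos λ, cos φ sin λ, sin φ).
The central angle between the endpoints is δ = arccos(p₁·p₂) ≈ 1.045 rad (59.9°).
Interpolate at f = 0.38 with slerp weights a = sin((1−f)δ)/sin δ ≈ 0.698, b = sin(fδ)/sin δ ≈ 0.447.
p = a·p₁ + b·p₂ ≈ (-0.763, -0.640, 0.087); φ = arcsin(p_z) ≈ 4.98°, λ = atan2(p_y, p_x) ≈ -140.00°.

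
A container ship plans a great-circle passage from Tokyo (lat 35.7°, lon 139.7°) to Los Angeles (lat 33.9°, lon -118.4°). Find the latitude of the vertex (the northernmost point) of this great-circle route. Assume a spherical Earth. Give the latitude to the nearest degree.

The great circle lies in the plane with unit normal n̂ = (p₁ × p₂)/|p₁ × p₂|.
Here n̂_z ≈ +0.671; the vertex latitude is φ_max = arccos|n̂_z| ≈ 47.8°.
Check via Clairaut: cos φ_max = |cos φ₁| · sin C = cos(35.7°)·sin(55.8°) ≈ 0.671, again giving ≈ 47.8°.

≈ 48°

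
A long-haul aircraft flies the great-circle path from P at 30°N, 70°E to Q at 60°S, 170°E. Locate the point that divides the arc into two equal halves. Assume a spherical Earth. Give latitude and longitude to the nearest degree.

≈ 22°S, 102°E

From cos δ = sin φ₁ sin φ₂ + cos φ₁ cos φ₂ cos Δλ, the central angle is δ ≈ 2.104 rad (120.5°).
Interpolate at f = 1/2 with slerp weights a = sin((1−f)δ)/sin δ ≈ 1.008, b = sin(fδ)/sin δ ≈ 1.008.
p = a·p₁ + b·p₂ ≈ (-0.198, 0.908, -0.369); φ = arcsin(p_z) ≈ -21.66°, λ = atan2(p_y, p_x) ≈ 102.29°.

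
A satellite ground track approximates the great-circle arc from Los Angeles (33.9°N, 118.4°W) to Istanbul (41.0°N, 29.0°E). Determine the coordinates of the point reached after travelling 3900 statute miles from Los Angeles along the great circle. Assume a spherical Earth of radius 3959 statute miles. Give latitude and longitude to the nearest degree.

≈ 70°N, 34°W

From cos δ = sin φ₁ sin φ₂ + cos φ₁ cos φ₂ cos Δλ, the central angle is δ ≈ 1.733 rad (99.3°). The total great-circle distance is δ·R ≈ 1.733 × 3959 ≈ 6862 mi, so the target fraction is f = 3900/6862 ≈ 0.568.
Interpolate at f ≈ 0.568 with slerp weights a = sin((1−f)δ)/sin δ ≈ 0.689, b = sin(fδ)/sin δ ≈ 0.844.
p = a·p₁ + b·p₂ ≈ (0.285, -0.194, 0.939); φ = arcsin(p_z) ≈ 69.81°, λ = atan2(p_y, p_x) ≈ -34.27°.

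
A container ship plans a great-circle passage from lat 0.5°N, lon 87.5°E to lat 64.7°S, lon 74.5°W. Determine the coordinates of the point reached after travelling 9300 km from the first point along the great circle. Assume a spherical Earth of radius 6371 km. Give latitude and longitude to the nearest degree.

The haversine formula gives a central angle δ ≈ 1.998 rad (114.5°) between the endpoints. The total great-circle distance is δ·R ≈ 1.998 × 6371 ≈ 12729 km, so the target fraction is f = 9300/12729 ≈ 0.731.
Interpolate at f ≈ 0.731 with slerp weights a = sin((1−f)δ)/sin δ ≈ 0.563, b = sin(fδ)/sin δ ≈ 1.092.
p = a·p₁ + b·p₂ ≈ (0.149, 0.113, -0.982); φ = arcsin(p_z) ≈ -79.21°, λ = atan2(p_y, p_x) ≈ 37.13°.

≈ lat 79°S, lon 37°E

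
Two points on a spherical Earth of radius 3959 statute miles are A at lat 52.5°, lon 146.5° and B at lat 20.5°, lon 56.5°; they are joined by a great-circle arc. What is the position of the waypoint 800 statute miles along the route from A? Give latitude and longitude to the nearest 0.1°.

≈ lat 53.5°, lon 127.3°

Convert each endpoint to a unit vector on the sphere (x = cos φ cos λ, y = cos φ sin λ, z = sin φ).
The central angle between the endpoints is δ = arccos(p₁·p₂) ≈ 1.289 rad (73.9°). The total great-circle distance is δ·R ≈ 1.289 × 3959 ≈ 5104 mi, so the target fraction is f = 800/5104 ≈ 0.157.
Interpolate at f ≈ 0.157 with slerp weights a = sin((1−f)δ)/sin δ ≈ 0.922, b = sin(fδ)/sin δ ≈ 0.209.
p = a·p₁ + b·p₂ ≈ (-0.360, 0.473, 0.804); φ = arcsin(p_z) ≈ 53.55°, λ = atan2(p_y, p_x) ≈ 127.27°.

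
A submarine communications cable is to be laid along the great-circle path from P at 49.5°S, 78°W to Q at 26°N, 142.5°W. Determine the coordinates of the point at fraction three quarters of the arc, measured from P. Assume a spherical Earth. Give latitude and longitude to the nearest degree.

≈ 6°N, 129°W

Convert each endpoint to a unit vector on the sphere (x = cos φ cos λ, y = cos φ sin λ, z = sin φ).
The central angle between the endpoints is δ = arccos(p₁·p₂) ≈ 1.653 rad (94.7°).
Interpolate at f = 3/4 with slerp weights a = sin((1−f)δ)/sin δ ≈ 0.403, b = sin(fδ)/sin δ ≈ 0.949.
p = a·p₁ + b·p₂ ≈ (-0.622, -0.775, 0.110); φ = arcsin(p_z) ≈ 6.29°, λ = atan2(p_y, p_x) ≈ -128.75°.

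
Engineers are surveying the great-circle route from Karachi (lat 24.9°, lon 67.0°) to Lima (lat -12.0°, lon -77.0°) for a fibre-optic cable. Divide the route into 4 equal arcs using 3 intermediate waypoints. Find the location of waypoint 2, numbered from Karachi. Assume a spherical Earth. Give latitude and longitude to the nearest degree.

The haversine formula gives a central angle δ ≈ 2.507 rad (143.6°) between the endpoints.
Interpolate at f = 2/4 with slerp weights a = sin((1−f)δ)/sin δ ≈ 1.603, b = sin(fδ)/sin δ ≈ 1.603.
p = a·p₁ + b·p₂ ≈ (0.921, -0.189, 0.342); φ = arcsin(p_z) ≈ 19.97°, λ = atan2(p_y, p_x) ≈ -11.62°.

≈ lat 20°, lon -12°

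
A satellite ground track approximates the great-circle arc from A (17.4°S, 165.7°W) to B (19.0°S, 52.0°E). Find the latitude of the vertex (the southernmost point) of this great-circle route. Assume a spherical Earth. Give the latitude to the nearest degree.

The great circle lies in the plane with unit normal n̂ = (p₁ × p₂)/|p₁ × p₂|.
Here n̂_z ≈ -0.701; the vertex latitude is φ_max = arccos|n̂_z| ≈ 45.5°.

≈ 46°S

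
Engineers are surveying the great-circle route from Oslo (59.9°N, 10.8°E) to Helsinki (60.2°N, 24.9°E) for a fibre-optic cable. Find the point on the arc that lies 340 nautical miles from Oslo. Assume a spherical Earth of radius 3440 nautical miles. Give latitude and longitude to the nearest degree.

≈ (60°N, 22°E)

The haversine formula gives a central angle δ ≈ 0.123 rad (7.0°) between the endpoints. The total great-circle distance is δ·R ≈ 0.123 × 3440 ≈ 422 nmi, so the target fraction is f = 340/422 ≈ 0.805.
Interpolate at f ≈ 0.805 with slerp weights a = sin((1−f)δ)/sin δ ≈ 0.195, b = sin(fδ)/sin δ ≈ 0.806.
p = a·p₁ + b·p₂ ≈ (0.459, 0.187, 0.868); φ = arcsin(p_z) ≈ 60.26°, λ = atan2(p_y, p_x) ≈ 22.14°.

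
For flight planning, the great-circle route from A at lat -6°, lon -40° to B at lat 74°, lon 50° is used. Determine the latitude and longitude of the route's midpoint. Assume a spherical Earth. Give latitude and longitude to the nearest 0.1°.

Convert each endpoint to a unit vector on the sphere (x = cos φ cos λ, y = cos φ sin λ, z = sin φ).
The central angle between the endpoints is δ = arccos(p₁·p₂) ≈ 1.671 rad (95.8°).
Interpolate at f = 1/2 with slerp weights a = sin((1−f)δ)/sin δ ≈ 0.746, b = sin(fδ)/sin δ ≈ 0.746.
p = a·p₁ + b·p₂ ≈ (0.700, -0.319, 0.639); φ = arcsin(p_z) ≈ 39.70°, λ = atan2(p_y, p_x) ≈ -24.51°.

≈ lat 39.7°, lon -24.5°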